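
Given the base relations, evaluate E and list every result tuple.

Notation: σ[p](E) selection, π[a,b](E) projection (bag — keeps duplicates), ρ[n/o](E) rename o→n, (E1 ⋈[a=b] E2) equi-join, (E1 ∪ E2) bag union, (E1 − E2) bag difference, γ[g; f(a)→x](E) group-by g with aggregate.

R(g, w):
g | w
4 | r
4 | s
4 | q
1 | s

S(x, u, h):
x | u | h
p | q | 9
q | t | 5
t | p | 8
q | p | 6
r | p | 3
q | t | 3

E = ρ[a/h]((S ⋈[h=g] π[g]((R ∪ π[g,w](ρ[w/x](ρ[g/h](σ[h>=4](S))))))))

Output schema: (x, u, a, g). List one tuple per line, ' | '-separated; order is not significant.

Row counts bottom-up:
  S → 6
  R → 4
  S → 6
  σ[h>=4](S) → 4
  ρ[g/h](σ[h>=4](S)) → 4
  ρ[w/x](ρ[g/h](σ[h>=4](S))) → 4
  π[g,w](ρ[w/x](ρ[g/h](σ[h>=4](S)))) → 4
  (R ∪ π[g,w](ρ[w/x](ρ[g/h](σ[h>=4](S))))) → 8
  π[g]((R ∪ π[g,w](ρ[w/x](ρ[g/h](σ[h>=4](S)))))) → 8
  (S ⋈[h=g] π[g]((R ∪ π[g,w](ρ[w/x](ρ[g/h](σ[h>=4](S))))))) → 4
  ρ[a/h]((S ⋈[h=g] π[g]((R ∪ π[g,w](ρ[w/x](ρ[g/h](σ[h>=4](S)))))))) → 4

== RESULT ==
x | u | a | g
p | q | 9 | 9
q | p | 6 | 6
q | t | 5 | 5
t | p | 8 | 8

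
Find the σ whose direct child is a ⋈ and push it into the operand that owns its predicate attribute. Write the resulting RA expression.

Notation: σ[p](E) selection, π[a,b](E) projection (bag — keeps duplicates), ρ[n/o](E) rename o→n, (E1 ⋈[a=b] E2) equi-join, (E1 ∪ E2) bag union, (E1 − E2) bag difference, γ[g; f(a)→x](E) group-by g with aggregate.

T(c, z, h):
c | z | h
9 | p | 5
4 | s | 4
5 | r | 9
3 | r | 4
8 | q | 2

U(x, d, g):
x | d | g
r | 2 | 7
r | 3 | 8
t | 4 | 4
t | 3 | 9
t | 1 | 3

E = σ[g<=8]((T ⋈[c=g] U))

σ filters on g, owned by the right side.
E' = (T ⋈[c=g] σ[g<=8](U))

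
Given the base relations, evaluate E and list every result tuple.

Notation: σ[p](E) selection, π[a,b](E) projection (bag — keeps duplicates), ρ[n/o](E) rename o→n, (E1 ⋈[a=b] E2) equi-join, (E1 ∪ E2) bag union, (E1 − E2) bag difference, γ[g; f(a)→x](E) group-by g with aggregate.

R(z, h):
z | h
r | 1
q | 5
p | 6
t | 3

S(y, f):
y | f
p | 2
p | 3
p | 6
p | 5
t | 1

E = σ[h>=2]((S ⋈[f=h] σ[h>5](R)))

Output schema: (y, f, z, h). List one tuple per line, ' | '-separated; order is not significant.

Subexpression sizes:
  S → 5
  R → 4
  σ[h>5](R) → 1
  (S ⋈[f=h] σ[h>5](R)) → 1
  σ[h>=2]((S ⋈[f=h] σ[h>5](R))) → 1

== RESULT ==
y | f | z | h
p | 6 | p | 6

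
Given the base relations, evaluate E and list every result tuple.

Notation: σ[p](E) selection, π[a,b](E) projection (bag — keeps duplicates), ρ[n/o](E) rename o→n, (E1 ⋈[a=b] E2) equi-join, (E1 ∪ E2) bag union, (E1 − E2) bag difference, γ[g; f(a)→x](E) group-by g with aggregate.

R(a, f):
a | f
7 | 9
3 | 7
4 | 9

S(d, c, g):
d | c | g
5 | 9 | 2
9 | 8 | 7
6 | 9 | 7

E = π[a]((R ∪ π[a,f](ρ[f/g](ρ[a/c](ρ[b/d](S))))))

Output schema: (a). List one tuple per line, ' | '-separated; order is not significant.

Subexpression sizes:
  R → 3
  S → 3
  ρ[b/d](S) → 3
  ρ[a/c](ρ[b/d](S)) → 3
  ρ[f/g](ρ[a/c](ρ[b/d](S))) → 3
  π[a,f](ρ[f/g](ρ[a/c](ρ[b/d](S)))) → 3
  (R ∪ π[a,f](ρ[f/g](ρ[a/c](ρ[b/d](S))))) → 6
  π[a]((R ∪ π[a,f](ρ[f/g](ρ[a/c](ρ[b/d](S)))))) → 6

== RESULT ==
a
3
4
7
8
9
9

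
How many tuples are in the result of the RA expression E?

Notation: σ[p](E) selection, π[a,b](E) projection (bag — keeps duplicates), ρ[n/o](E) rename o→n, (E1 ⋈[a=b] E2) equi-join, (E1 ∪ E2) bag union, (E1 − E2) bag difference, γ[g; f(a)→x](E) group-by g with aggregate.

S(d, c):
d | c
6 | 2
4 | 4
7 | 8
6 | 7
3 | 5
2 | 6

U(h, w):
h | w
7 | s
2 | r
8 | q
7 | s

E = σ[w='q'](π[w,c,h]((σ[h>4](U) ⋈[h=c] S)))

Subexpression sizes:
  U → 4
  σ[h>4](U) → 3
  S → 6
  (σ[h>4](U) ⋈[h=c] S) → 3
  π[w,c,h]((σ[h>4](U) ⋈[h=c] S)) → 3
  σ[w='q'](π[w,c,h]((σ[h>4](U) ⋈[h=c] S))) → 1

|E| = 1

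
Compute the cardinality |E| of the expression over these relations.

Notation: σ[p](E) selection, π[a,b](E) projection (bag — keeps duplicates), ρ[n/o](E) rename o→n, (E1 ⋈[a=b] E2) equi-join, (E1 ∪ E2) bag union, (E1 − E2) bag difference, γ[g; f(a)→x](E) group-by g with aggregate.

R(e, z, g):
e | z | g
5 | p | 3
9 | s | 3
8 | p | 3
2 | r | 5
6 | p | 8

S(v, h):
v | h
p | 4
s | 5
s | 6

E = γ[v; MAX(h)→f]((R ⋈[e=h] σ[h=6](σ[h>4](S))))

Subexpression sizes:
  R → 5
  S → 3
  σ[h>4](S) → 2
  σ[h=6](σ[h>4](S)) → 1
  (R ⋈[e=h] σ[h=6](σ[h>4](S))) → 1
  γ[v; MAX(h)→f]((R ⋈[e=h] σ[h=6](σ[h>4](S)))) → 1

|E| = 1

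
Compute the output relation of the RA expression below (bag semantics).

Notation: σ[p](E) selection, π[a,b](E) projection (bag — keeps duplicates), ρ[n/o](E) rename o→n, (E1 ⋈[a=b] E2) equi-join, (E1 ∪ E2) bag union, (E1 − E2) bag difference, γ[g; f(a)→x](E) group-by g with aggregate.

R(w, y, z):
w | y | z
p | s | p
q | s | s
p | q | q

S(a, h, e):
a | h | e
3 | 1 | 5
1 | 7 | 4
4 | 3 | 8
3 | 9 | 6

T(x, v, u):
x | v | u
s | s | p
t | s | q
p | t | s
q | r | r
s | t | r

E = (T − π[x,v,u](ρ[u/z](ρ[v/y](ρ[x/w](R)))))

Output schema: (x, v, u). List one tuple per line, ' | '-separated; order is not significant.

Stepwise |·|:
  T → 5
  R → 3
  ρ[x/w](R) → 3
  ρ[v/y](ρ[x/w](R)) → 3
  ρ[u/z](ρ[v/y](ρ[x/w](R))) → 3
  π[x,v,u](ρ[u/z](ρ[v/y](ρ[x/w](R)))) → 3
  (T − π[x,v,u](ρ[u/z](ρ[v/y](ρ[x/w](R))))) → 5

== RESULT ==
x | v | u
p | t | s
q | r | r
s | s | p
s | t | r
t | s | q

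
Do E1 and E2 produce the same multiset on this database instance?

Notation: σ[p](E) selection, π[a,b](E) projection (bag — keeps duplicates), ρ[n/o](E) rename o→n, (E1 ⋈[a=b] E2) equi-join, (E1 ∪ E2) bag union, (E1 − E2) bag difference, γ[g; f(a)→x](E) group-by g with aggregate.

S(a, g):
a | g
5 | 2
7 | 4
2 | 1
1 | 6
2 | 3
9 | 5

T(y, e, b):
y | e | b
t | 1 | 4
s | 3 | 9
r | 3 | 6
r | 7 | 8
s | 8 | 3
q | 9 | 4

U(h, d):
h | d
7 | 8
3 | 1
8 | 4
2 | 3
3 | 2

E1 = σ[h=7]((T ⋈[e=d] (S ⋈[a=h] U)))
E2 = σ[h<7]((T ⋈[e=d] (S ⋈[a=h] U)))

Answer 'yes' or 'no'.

E1 per-node cardinality:
  T → 6
  S → 6
  U → 5
  (S ⋈[a=h] U) → 3
  (T ⋈[e=d] (S ⋈[a=h] U)) → 5
  σ[h=7]((T ⋈[e=d] (S ⋈[a=h] U))) → 1
E2 per-node cardinality:
  T → 6
  S → 6
  U → 5
  (S ⋈[a=h] U) → 3
  (T ⋈[e=d] (S ⋈[a=h] U)) → 5
  σ[h<7]((T ⋈[e=d] (S ⋈[a=h] U))) → 4

E1 result:
y | e | b | a | g | h | d
s | 8 | 3 | 7 | 4 | 7 | 8
E2 result:
y | e | b | a | g | h | d
r | 3 | 6 | 2 | 1 | 2 | 3
r | 3 | 6 | 2 | 3 | 2 | 3
s | 3 | 9 | 2 | 1 | 2 | 3
s | 3 | 9 | 2 | 3 | 2 | 3
Witness: ('s', 3, 9, 2, 3, 2, 3) appears 0× in E1 but 1× in E2.

no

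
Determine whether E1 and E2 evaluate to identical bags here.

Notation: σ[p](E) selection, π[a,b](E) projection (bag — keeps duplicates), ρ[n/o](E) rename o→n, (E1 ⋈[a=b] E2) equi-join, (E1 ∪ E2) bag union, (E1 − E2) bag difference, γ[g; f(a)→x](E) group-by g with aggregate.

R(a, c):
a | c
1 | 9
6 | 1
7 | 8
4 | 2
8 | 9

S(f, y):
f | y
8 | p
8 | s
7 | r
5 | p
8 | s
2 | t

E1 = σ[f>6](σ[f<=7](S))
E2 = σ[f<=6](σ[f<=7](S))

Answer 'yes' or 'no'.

E1 row counts bottom-up:
  S → 6
  σ[f<=7](S) → 3
  σ[f>6](σ[f<=7](S)) → 1
E2 row counts bottom-up:
  S → 6
  σ[f<=7](S) → 3
  σ[f<=6](σ[f<=7](S)) → 2

E1 result:
f | y
7 | r
E2 result:
f | y
2 | t
5 | p
Witness: (7, 'r') appears 1× in E1 but 0× in E2.

no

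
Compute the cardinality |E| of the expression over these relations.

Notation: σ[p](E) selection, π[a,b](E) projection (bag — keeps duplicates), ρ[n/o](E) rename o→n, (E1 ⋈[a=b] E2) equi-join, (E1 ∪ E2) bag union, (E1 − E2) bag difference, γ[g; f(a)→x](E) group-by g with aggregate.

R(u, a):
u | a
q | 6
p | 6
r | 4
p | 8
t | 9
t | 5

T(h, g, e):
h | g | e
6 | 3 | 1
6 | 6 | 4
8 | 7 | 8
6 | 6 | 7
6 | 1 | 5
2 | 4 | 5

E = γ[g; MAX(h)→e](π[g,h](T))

Stepwise |·|:
  T → 6
  π[g,h](T) → 6
  γ[g; MAX(h)→e](π[g,h](T)) → 5

|E| = 5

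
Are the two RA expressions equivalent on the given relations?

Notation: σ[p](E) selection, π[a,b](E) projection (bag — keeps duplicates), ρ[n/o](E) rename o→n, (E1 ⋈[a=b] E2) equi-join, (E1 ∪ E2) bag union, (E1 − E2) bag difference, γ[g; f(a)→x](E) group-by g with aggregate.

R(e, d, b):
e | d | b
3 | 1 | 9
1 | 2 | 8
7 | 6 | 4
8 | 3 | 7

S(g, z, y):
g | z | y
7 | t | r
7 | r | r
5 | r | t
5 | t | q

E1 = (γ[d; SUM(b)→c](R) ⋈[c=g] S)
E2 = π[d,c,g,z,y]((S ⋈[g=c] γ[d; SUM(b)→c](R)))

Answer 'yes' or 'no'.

E1 per-node cardinality:
  R → 4
  γ[d; SUM(b)→c](R) → 4
  S → 4
  (γ[d; SUM(b)→c](R) ⋈[c=g] S) → 2
E2 per-node cardinality:
  S → 4
  R → 4
  γ[d; SUM(b)→c](R) → 4
  (S ⋈[g=c] γ[d; SUM(b)→c](R)) → 2
  π[d,c,g,z,y]((S ⋈[g=c] γ[d; SUM(b)→c](R))) → 2

E1 and E2 produce the same multiset:
d | c | g | z | y
3 | 7 | 7 | r | r
3 | 7 | 7 | t | r

yes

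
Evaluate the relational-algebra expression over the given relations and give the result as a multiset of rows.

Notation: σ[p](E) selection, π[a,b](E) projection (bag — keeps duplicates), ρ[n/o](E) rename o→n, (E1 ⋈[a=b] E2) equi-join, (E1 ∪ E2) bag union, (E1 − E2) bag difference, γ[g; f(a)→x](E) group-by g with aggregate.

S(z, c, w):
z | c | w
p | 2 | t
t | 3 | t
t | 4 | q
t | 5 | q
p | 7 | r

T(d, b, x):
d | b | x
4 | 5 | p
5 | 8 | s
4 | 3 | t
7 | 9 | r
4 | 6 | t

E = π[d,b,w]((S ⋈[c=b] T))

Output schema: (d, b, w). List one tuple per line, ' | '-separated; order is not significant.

Per-node cardinality:
  S → 5
  T → 5
  (S ⋈[c=b] T) → 2
  π[d,b,w]((S ⋈[c=b] T)) → 2

== RESULT ==
d | b | w
4 | 3 | t
4 | 5 | q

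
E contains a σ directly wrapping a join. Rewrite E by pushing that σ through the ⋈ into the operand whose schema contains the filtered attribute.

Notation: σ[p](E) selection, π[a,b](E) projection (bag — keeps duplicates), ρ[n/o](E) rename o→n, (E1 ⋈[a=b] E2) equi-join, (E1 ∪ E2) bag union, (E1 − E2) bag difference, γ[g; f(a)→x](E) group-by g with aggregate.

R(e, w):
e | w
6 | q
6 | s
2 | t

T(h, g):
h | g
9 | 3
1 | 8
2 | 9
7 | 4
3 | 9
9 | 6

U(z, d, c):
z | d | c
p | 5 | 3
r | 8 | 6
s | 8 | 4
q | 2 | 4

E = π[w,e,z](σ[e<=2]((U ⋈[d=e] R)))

σ filters on e, owned by the right side.
E' = π[w,e,z]((U ⋈[d=e] σ[e<=2](R)))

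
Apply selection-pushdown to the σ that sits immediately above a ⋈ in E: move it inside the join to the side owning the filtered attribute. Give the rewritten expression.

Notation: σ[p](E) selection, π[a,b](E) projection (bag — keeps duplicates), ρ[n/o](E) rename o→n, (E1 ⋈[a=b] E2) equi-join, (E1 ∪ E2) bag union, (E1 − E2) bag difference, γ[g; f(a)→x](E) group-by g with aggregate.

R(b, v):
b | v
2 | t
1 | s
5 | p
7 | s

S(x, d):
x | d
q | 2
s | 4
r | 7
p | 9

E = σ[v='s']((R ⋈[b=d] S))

σ filters on v, owned by the left side.
E' = (σ[v='s'](R) ⋈[b=d] S)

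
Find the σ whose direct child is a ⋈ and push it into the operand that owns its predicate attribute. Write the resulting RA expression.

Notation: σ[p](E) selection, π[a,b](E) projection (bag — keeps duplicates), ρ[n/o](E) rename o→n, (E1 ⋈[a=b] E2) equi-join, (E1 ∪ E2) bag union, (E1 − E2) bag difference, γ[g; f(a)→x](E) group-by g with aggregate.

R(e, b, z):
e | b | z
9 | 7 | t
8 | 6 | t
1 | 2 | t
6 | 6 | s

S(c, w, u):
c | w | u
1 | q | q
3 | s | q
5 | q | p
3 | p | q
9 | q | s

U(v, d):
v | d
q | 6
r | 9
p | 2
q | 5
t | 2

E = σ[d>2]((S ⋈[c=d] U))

σ filters on d, owned by the right side.
E' = (S ⋈[c=d] σ[d>2](U))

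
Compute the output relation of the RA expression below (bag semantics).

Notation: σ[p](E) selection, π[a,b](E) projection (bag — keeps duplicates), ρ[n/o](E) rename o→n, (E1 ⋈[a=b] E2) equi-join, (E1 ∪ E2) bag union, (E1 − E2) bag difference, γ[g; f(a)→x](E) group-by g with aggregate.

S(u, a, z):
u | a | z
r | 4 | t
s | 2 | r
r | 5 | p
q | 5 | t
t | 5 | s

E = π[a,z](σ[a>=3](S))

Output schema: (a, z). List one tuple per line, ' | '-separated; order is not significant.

Subexpression sizes:
  S → 5
  σ[a>=3](S) → 4
  π[a,z](σ[a>=3](S)) → 4

== RESULT ==
a | z
4 | t
5 | p
5 | s
5 | t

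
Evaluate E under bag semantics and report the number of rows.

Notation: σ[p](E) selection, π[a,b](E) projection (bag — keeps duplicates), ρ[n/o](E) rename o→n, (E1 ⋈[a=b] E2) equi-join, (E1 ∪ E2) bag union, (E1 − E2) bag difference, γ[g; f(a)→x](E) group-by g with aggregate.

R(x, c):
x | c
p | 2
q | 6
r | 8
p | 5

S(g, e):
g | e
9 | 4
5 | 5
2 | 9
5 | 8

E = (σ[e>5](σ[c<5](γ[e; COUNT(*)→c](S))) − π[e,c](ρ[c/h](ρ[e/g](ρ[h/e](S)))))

Subexpression sizes:
  S → 4
  γ[e; COUNT(*)→c](S) → 4
  σ[c<5](γ[e; COUNT(*)→c](S)) → 4
  σ[e>5](σ[c<5](γ[e; COUNT(*)→c](S))) → 2
  S → 4
  ρ[h/e](S) → 4
  ρ[e/g](ρ[h/e](S)) → 4
  ρ[c/h](ρ[e/g](ρ[h/e](S))) → 4
  π[e,c](ρ[c/h](ρ[e/g](ρ[h/e](S)))) → 4
  (σ[e>5](σ[c<5](γ[e; COUNT(*)→c](S))) − π[e,c](ρ[c/h](ρ[e/g](ρ[h/e](S))))) → 2

|E| = 2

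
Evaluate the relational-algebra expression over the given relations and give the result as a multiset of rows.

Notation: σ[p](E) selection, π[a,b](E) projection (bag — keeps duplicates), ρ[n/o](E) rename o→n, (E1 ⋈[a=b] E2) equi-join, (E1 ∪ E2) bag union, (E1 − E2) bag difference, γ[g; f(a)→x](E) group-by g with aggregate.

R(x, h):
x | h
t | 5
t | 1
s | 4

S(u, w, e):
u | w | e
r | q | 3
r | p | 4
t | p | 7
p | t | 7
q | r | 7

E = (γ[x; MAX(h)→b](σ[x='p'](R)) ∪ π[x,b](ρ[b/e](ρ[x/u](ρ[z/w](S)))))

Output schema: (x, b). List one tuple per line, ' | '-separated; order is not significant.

Subexpression sizes:
  R → 3
  σ[x='p'](R) → 0
  γ[x; MAX(h)→b](σ[x='p'](R)) → 0
  S → 5
  ρ[z/w](S) → 5
  ρ[x/u](ρ[z/w](S)) → 5
  ρ[b/e](ρ[x/u](ρ[z/w](S))) → 5
  π[x,b](ρ[b/e](ρ[x/u](ρ[z/w](S)))) → 5
  (γ[x; MAX(h)→b](σ[x='p'](R)) ∪ π[x,b](ρ[b/e](ρ[x/u](ρ[z/w](S))))) → 5

== RESULT ==
x | b
p | 7
q | 7
r | 3
r | 4
t | 7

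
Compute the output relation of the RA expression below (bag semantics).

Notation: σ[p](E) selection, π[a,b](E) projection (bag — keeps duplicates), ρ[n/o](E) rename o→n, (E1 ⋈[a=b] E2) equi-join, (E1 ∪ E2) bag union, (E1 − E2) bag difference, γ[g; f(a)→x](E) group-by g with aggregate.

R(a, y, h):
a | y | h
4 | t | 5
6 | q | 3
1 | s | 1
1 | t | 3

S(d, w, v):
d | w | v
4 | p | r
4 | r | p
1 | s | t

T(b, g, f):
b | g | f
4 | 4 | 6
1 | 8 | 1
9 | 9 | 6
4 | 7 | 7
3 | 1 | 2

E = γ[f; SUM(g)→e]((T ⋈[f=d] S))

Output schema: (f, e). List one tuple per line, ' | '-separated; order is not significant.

Per-node cardinality:
  T → 5
  S → 3
  (T ⋈[f=d] S) → 1
  γ[f; SUM(g)→e]((T ⋈[f=d] S)) → 1

== RESULT ==
f | e
1 | 8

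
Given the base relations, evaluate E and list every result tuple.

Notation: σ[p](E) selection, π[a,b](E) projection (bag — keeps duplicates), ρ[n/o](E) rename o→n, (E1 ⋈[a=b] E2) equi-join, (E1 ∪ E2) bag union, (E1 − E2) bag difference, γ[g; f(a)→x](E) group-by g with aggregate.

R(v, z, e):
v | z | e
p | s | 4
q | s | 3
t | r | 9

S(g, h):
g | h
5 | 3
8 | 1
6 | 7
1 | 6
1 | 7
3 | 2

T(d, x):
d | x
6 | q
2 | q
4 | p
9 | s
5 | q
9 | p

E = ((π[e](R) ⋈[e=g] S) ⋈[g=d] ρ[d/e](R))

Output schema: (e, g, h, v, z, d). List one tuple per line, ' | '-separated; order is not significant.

Row counts bottom-up:
  R → 3
  π[e](R) → 3
  S → 6
  (π[e](R) ⋈[e=g] S) → 1
  R → 3
  ρ[d/e](R) → 3
  ((π[e](R) ⋈[e=g] S) ⋈[g=d] ρ[d/e](R)) → 1

== RESULT ==
e | g | h | v | z | d
3 | 3 | 2 | q | s | 3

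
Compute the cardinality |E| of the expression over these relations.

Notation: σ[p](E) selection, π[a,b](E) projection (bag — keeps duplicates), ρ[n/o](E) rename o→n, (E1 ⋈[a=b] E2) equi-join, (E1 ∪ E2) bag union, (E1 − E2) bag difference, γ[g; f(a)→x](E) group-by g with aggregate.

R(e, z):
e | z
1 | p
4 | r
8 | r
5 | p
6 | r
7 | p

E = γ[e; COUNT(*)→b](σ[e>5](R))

Stepwise |·|:
  R → 6
  σ[e>5](R) → 3
  γ[e; COUNT(*)→b](σ[e>5](R)) → 3

|E| = 3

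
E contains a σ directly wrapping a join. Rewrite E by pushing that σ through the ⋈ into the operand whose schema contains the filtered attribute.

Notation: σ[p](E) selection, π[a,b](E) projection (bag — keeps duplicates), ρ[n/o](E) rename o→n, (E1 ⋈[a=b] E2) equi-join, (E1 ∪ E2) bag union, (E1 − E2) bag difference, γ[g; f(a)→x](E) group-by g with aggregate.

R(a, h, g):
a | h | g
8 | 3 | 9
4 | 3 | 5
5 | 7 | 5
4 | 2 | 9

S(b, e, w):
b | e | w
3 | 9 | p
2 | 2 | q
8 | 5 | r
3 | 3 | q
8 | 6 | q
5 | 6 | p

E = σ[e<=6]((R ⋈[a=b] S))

σ filters on e, owned by the right side.
E' = (R ⋈[a=b] σ[e<=6](S))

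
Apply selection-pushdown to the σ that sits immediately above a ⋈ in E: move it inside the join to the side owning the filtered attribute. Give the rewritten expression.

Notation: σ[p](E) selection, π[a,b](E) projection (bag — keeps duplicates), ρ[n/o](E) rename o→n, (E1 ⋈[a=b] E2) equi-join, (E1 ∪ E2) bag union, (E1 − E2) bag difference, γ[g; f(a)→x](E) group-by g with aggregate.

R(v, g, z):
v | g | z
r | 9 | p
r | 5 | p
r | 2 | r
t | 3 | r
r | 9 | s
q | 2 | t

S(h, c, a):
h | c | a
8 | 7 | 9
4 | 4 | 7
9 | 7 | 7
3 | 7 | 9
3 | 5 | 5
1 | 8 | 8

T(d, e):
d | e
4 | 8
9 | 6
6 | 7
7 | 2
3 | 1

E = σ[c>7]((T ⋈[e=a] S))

σ filters on c, owned by the right side.
E' = (T ⋈[e=a] σ[c>7](S))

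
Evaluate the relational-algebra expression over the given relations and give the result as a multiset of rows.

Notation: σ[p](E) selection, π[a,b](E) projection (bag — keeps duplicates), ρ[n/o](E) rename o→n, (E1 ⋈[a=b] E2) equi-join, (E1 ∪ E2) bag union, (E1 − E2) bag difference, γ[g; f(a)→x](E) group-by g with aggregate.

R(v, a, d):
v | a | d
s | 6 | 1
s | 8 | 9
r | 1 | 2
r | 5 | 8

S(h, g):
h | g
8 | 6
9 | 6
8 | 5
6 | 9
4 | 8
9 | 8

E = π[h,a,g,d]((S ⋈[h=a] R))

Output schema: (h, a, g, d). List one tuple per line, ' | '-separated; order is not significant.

Per-node cardinality:
  S → 6
  R → 4
  (S ⋈[h=a] R) → 3
  π[h,a,g,d]((S ⋈[h=a] R)) → 3

== RESULT ==
h | a | g | d
6 | 6 | 9 | 1
8 | 8 | 5 | 9
8 | 8 | 6 | 9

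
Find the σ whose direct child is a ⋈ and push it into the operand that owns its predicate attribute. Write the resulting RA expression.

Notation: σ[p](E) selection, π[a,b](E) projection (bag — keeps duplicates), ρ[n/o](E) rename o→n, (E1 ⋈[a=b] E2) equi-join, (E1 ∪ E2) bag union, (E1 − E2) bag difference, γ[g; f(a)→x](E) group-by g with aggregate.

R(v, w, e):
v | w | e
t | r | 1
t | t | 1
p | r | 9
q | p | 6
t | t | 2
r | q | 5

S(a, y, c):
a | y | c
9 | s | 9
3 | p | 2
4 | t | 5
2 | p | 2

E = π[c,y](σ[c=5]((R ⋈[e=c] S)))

σ filters on c, owned by the right side.
E' = π[c,y]((R ⋈[e=c] σ[c=5](S)))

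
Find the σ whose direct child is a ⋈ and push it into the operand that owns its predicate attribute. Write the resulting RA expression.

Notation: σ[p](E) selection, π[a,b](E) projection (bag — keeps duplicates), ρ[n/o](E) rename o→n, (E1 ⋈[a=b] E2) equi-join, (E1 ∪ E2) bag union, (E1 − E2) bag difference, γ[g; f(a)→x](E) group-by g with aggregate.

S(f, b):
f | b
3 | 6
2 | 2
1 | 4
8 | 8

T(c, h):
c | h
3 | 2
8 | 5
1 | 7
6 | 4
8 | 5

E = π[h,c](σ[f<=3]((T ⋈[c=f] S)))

σ filters on f, owned by the right side.
E' = π[h,c]((T ⋈[c=f] σ[f<=3](S)))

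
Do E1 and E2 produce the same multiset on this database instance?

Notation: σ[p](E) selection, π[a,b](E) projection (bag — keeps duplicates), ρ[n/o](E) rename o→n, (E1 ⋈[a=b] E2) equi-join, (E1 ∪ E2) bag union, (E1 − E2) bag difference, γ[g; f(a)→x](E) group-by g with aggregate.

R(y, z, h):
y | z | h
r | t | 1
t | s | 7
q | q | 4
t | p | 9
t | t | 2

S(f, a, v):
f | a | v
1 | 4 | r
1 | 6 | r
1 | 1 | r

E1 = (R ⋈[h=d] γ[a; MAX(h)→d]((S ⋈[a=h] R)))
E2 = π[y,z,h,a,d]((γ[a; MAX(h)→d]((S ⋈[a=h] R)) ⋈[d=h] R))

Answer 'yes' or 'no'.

E1 subexpression sizes:
  R → 5
  S → 3
  R → 5
  (S ⋈[a=h] R) → 2
  γ[a; MAX(h)→d]((S ⋈[a=h] R)) → 2
  (R ⋈[h=d] γ[a; MAX(h)→d]((S ⋈[a=h] R))) → 2
E2 subexpression sizes:
  S → 3
  R → 5
  (S ⋈[a=h] R) → 2
  γ[a; MAX(h)→d]((S ⋈[a=h] R)) → 2
  R → 5
  (γ[a; MAX(h)→d]((S ⋈[a=h] R)) ⋈[d=h] R) → 2
  π[y,z,h,a,d]((γ[a; MAX(h)→d]((S ⋈[a=h] R)) ⋈[d=h] R)) → 2

E1 and E2 produce the same multiset:
y | z | h | a | d
q | q | 4 | 4 | 4
r | t | 1 | 1 | 1

yes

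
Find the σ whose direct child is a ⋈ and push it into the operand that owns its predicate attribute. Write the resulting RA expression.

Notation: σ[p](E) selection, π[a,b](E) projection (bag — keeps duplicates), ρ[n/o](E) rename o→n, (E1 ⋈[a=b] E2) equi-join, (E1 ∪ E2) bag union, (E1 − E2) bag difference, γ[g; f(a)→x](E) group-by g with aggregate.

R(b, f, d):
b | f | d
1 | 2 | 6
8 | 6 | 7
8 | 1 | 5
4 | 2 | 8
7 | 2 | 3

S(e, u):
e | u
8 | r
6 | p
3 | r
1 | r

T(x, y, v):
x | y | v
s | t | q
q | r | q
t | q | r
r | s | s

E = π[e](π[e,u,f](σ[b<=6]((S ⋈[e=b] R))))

σ filters on b, owned by the right side.
E' = π[e](π[e,u,f]((S ⋈[e=b] σ[b<=6](R))))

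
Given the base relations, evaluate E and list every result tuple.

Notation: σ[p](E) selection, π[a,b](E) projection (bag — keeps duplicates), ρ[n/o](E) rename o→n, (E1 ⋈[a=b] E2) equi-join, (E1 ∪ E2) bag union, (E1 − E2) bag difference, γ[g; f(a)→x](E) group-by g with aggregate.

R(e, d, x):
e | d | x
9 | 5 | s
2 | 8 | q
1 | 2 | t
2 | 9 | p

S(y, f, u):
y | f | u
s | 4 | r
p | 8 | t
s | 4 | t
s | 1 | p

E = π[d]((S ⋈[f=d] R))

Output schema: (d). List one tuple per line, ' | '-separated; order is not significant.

Per-node cardinality:
  S → 4
  R → 4
  (S ⋈[f=d] R) → 1
  π[d]((S ⋈[f=d] R)) → 1

== RESULT ==
d
8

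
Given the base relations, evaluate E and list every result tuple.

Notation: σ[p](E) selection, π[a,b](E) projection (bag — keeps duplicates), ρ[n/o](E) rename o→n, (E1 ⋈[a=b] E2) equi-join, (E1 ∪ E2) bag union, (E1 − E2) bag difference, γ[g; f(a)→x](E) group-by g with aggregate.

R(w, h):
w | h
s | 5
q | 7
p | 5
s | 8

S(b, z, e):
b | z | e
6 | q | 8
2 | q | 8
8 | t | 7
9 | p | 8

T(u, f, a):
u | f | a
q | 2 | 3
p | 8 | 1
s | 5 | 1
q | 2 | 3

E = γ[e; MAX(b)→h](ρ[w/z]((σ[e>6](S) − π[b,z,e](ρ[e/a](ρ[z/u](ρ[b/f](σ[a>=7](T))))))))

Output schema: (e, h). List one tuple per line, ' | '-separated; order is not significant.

Per-node cardinality:
  S → 4
  σ[e>6](S) → 4
  T → 4
  σ[a>=7](T) → 0
  ρ[b/f](σ[a>=7](T)) → 0
  ρ[z/u](ρ[b/f](σ[a>=7](T))) → 0
  ρ[e/a](ρ[z/u](ρ[b/f](σ[a>=7](T)))) → 0
  π[b,z,e](ρ[e/a](ρ[z/u](ρ[b/f](σ[a>=7](T))))) → 0
  (σ[e>6](S) − π[b,z,e](ρ[e/a](ρ[z/u](ρ[b/f](σ[a>=7](T)))))) → 4
  ρ[w/z]((σ[e>6](S) − π[b,z,e](ρ[e/a](ρ[z/u](ρ[b/f](σ[a>=7](T))))))) → 4
  γ[e; MAX(b)→h](ρ[w/z]((σ[e>6](S) − π[b,z,e](ρ[e/a](ρ[z/u](ρ[b/f](σ[a>=7](T)))))))) → 2

== RESULT ==
e | h
7 | 8
8 | 9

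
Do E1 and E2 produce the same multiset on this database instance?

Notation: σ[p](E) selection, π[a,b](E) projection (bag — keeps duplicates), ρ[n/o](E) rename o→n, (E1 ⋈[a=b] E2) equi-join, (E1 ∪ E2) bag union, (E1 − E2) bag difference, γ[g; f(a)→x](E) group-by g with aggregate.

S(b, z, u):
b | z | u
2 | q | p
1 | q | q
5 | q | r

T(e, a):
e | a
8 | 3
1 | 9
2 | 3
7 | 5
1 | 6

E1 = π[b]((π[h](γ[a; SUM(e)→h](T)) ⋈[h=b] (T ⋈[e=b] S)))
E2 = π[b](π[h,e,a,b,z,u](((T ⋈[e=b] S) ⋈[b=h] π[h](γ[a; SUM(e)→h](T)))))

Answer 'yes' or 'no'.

E1 stepwise |·|:
  T → 5
  γ[a; SUM(e)→h](T) → 4
  π[h](γ[a; SUM(e)→h](T)) → 4
  T → 5
  S → 3
  (T ⋈[e=b] S) → 3
  (π[h](γ[a; SUM(e)→h](T)) ⋈[h=b] (T ⋈[e=b] S)) → 4
  π[b]((π[h](γ[a; SUM(e)→h](T)) ⋈[h=b] (T ⋈[e=b] S))) → 4
E2 stepwise |·|:
  T → 5
  S → 3
  (T ⋈[e=b] S) → 3
  T → 5
  γ[a; SUM(e)→h](T) → 4
  π[h](γ[a; SUM(e)→h](T)) → 4
  ((T ⋈[e=b] S) ⋈[b=h] π[h](γ[a; SUM(e)→h](T))) → 4
  π[h,e,a,b,z,u](((T ⋈[e=b] S) ⋈[b=h] π[h](γ[a; SUM(e)→h](T)))) → 4
  π[b](π[h,e,a,b,z,u](((T ⋈[e=b] S) ⋈[b=h] π[h](γ[a; SUM(e)→h](T))))) → 4

E1 and E2 produce the same multiset:
b
1
1
1
1

yes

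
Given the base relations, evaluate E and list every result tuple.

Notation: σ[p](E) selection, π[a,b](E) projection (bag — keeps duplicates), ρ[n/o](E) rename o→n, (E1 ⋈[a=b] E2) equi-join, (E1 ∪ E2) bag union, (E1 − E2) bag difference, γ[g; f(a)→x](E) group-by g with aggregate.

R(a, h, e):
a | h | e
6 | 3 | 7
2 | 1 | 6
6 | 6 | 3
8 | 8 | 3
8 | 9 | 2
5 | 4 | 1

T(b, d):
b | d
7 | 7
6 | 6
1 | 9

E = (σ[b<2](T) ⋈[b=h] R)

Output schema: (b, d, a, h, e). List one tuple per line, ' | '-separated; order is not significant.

Stepwise |·|:
  T → 3
  σ[b<2](T) → 1
  R → 6
  (σ[b<2](T) ⋈[b=h] R) → 1

== RESULT ==
b | d | a | h | e
1 | 9 | 2 | 1 | 6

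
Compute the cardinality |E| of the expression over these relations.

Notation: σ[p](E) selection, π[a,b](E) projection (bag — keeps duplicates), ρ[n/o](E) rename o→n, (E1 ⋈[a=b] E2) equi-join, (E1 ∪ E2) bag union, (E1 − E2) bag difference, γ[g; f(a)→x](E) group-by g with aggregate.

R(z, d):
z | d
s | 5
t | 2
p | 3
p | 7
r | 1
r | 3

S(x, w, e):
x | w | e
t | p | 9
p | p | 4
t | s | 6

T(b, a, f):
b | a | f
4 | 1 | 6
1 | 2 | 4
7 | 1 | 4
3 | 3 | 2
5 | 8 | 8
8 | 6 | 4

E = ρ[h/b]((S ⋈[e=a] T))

Per-node cardinality:
  S → 3
  T → 6
  (S ⋈[e=a] T) → 1
  ρ[h/b]((S ⋈[e=a] T)) → 1

|E| = 1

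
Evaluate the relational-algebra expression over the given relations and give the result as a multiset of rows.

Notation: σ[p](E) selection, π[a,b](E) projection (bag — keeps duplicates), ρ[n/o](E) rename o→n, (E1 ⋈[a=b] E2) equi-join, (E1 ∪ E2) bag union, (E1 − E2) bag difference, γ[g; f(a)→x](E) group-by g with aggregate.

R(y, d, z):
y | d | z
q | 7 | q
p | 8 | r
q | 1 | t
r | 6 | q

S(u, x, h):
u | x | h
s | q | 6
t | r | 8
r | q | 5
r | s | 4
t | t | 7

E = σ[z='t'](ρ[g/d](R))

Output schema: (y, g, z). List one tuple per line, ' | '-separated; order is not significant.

Stepwise |·|:
  R → 4
  ρ[g/d](R) → 4
  σ[z='t'](ρ[g/d](R)) → 1

== RESULT ==
y | g | z
q | 1 | t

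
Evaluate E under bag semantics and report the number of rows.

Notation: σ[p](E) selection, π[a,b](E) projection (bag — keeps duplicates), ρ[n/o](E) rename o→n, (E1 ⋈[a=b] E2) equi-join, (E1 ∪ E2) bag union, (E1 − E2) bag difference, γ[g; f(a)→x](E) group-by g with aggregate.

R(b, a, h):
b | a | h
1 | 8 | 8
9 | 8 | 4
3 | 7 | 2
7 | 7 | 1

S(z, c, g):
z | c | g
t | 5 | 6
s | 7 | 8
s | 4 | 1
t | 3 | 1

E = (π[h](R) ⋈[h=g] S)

Subexpression sizes:
  R → 4
  π[h](R) → 4
  S → 4
  (π[h](R) ⋈[h=g] S) → 3

|E| = 3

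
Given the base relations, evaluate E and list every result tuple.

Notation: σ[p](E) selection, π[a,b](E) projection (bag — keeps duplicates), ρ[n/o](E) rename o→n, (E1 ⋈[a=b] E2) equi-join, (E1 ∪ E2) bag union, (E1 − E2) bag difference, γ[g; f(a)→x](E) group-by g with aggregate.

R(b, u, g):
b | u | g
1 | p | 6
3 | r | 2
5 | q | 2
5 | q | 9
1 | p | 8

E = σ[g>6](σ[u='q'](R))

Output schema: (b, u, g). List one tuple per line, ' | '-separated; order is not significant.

Stepwise |·|:
  R → 5
  σ[u='q'](R) → 2
  σ[g>6](σ[u='q'](R)) → 1

== RESULT ==
b | u | g
5 | q | 9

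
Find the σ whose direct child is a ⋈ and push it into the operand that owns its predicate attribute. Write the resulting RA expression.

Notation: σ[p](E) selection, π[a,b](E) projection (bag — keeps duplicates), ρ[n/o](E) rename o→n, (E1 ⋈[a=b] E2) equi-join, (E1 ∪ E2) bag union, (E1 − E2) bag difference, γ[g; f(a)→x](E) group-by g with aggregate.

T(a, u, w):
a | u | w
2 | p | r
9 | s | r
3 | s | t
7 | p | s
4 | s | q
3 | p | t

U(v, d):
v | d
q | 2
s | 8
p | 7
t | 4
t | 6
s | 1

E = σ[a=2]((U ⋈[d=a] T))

σ filters on a, owned by the right side.
E' = (U ⋈[d=a] σ[a=2](T))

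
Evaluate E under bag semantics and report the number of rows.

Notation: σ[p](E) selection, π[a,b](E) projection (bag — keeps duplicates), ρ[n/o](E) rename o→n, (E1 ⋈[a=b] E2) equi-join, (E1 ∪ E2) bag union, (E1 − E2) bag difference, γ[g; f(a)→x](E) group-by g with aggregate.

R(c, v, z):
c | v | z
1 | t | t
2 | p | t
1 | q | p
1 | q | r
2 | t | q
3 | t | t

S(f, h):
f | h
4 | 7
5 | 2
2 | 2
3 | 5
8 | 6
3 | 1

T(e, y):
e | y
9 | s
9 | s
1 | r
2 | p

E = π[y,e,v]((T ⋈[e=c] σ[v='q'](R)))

Row counts bottom-up:
  T → 4
  R → 6
  σ[v='q'](R) → 2
  (T ⋈[e=c] σ[v='q'](R)) → 2
  π[y,e,v]((T ⋈[e=c] σ[v='q'](R))) → 2

|E| = 2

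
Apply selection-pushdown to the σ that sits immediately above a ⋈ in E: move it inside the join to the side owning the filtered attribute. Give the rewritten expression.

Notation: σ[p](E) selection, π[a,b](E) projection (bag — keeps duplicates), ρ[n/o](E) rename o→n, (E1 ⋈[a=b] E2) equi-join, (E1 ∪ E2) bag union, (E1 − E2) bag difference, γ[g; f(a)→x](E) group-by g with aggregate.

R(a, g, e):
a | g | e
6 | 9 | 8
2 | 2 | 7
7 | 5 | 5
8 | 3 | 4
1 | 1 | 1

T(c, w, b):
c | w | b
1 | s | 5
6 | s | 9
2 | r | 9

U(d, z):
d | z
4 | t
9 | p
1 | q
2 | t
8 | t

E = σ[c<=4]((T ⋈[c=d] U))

σ filters on c, owned by the left side.
E' = (σ[c<=4](T) ⋈[c=d] U)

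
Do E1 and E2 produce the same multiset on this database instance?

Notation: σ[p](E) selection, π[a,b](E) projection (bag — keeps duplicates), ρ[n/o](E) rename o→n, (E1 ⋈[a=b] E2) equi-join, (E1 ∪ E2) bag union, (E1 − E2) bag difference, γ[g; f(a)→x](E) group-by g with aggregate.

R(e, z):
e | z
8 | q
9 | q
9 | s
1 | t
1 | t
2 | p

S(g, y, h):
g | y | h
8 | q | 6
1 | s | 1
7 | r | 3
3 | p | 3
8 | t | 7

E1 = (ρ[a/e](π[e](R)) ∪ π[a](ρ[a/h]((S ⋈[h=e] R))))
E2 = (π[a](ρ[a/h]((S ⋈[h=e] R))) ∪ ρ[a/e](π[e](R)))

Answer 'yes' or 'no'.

E1 per-node cardinality:
  R → 6
  π[e](R) → 6
  ρ[a/e](π[e](R)) → 6
  S → 5
  R → 6
  (S ⋈[h=e] R) → 2
  ρ[a/h]((S ⋈[h=e] R)) → 2
  π[a](ρ[a/h]((S ⋈[h=e] R))) → 2
  (ρ[a/e](π[e](R)) ∪ π[a](ρ[a/h]((S ⋈[h=e] R)))) → 8
E2 per-node cardinality:
  S → 5
  R → 6
  (S ⋈[h=e] R) → 2
  ρ[a/h]((S ⋈[h=e] R)) → 2
  π[a](ρ[a/h]((S ⋈[h=e] R))) → 2
  R → 6
  π[e](R) → 6
  ρ[a/e](π[e](R)) → 6
  (π[a](ρ[a/h]((S ⋈[h=e] R))) ∪ ρ[a/e](π[e](R))) → 8

E1 and E2 produce the same multiset:
a
1
1
1
1
2
8
9
9

yes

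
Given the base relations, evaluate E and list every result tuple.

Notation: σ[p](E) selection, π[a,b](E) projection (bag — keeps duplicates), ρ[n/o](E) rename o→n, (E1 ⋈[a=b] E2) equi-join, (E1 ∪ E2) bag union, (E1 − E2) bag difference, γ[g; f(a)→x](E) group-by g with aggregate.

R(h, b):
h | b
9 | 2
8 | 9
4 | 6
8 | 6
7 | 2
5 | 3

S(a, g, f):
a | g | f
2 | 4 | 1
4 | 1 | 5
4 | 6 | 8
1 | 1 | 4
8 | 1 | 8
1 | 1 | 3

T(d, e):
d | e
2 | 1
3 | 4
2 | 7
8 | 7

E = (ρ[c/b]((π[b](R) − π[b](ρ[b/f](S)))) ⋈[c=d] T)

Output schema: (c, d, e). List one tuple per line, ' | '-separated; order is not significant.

Row counts bottom-up:
  R → 6
  π[b](R) → 6
  S → 6
  ρ[b/f](S) → 6
  π[b](ρ[b/f](S)) → 6
  (π[b](R) − π[b](ρ[b/f](S))) → 5
  ρ[c/b]((π[b](R) − π[b](ρ[b/f](S)))) → 5
  T → 4
  (ρ[c/b]((π[b](R) − π[b](ρ[b/f](S)))) ⋈[c=d] T) → 4

== RESULT ==
c | d | e
2 | 2 | 1
2 | 2 | 1
2 | 2 | 7
2 | 2 | 7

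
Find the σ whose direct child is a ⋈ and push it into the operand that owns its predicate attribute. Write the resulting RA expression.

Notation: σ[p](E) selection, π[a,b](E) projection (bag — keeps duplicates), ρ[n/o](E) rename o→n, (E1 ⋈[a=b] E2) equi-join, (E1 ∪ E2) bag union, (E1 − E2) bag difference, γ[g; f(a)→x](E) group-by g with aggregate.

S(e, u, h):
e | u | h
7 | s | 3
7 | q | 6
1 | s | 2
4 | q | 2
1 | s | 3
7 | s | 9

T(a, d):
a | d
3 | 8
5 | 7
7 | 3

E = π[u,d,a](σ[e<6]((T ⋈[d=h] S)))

σ filters on e, owned by the right side.
E' = π[u,d,a]((T ⋈[d=h] σ[e<6](S)))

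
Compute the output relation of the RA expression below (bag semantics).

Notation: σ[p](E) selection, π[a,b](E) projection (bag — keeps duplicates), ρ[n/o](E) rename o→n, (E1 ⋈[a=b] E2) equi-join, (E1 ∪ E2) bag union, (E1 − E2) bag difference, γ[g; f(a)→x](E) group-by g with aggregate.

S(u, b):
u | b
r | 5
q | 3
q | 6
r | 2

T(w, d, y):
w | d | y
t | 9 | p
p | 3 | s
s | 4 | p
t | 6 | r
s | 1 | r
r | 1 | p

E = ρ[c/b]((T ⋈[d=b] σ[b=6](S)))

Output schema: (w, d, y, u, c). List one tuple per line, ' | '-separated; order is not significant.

Subexpression sizes:
  T → 6
  S → 4
  σ[b=6](S) → 1
  (T ⋈[d=b] σ[b=6](S)) → 1
  ρ[c/b]((T ⋈[d=b] σ[b=6](S))) → 1

== RESULT ==
w | d | y | u | c
t | 6 | r | q | 6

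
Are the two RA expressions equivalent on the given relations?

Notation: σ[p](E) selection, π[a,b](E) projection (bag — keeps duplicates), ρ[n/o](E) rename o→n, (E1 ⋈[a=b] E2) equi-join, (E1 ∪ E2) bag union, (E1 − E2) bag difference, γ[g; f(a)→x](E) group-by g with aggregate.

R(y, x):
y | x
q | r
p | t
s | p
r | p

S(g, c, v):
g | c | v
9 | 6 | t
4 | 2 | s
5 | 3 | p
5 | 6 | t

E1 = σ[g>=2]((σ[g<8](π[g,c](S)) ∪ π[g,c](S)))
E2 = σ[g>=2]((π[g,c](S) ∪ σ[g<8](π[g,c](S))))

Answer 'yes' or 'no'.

E1 stepwise |·|:
  S → 4
  π[g,c](S) → 4
  σ[g<8](π[g,c](S)) → 3
  S → 4
  π[g,c](S) → 4
  (σ[g<8](π[g,c](S)) ∪ π[g,c](S)) → 7
  σ[g>=2]((σ[g<8](π[g,c](S)) ∪ π[g,c](S))) → 7
E2 stepwise |·|:
  S → 4
  π[g,c](S) → 4
  S → 4
  π[g,c](S) → 4
  σ[g<8](π[g,c](S)) → 3
  (π[g,c](S) ∪ σ[g<8](π[g,c](S))) → 7
  σ[g>=2]((π[g,c](S) ∪ σ[g<8](π[g,c](S)))) → 7

E1 and E2 produce the same multiset:
g | c
4 | 2
4 | 2
5 | 3
5 | 3
5 | 6
5 | 6
9 | 6

yes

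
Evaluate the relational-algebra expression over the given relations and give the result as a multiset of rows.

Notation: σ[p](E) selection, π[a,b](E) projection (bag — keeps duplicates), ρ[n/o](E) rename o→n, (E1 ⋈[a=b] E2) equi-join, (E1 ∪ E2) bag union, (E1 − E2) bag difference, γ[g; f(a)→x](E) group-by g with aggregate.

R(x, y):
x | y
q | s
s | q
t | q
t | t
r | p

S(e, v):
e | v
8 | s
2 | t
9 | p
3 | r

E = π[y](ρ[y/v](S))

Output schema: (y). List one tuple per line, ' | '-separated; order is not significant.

Per-node cardinality:
  S → 4
  ρ[y/v](S) → 4
  π[y](ρ[y/v](S)) → 4

== RESULT ==
y
p
r
s
t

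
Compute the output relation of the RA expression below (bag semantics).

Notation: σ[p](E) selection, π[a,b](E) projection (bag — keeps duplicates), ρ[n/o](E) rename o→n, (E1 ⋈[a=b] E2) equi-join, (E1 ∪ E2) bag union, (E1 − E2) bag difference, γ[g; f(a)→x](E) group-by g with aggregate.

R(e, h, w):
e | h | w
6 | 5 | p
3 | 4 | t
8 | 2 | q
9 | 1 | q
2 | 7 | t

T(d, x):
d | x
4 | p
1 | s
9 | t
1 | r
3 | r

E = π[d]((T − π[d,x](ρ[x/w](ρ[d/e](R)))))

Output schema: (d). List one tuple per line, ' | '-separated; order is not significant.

Per-node cardinality:
  T → 5
  R → 5
  ρ[d/e](R) → 5
  ρ[x/w](ρ[d/e](R)) → 5
  π[d,x](ρ[x/w](ρ[d/e](R))) → 5
  (T − π[d,x](ρ[x/w](ρ[d/e](R)))) → 5
  π[d]((T − π[d,x](ρ[x/w](ρ[d/e](R))))) → 5

== RESULT ==
d
1
1
3
4
9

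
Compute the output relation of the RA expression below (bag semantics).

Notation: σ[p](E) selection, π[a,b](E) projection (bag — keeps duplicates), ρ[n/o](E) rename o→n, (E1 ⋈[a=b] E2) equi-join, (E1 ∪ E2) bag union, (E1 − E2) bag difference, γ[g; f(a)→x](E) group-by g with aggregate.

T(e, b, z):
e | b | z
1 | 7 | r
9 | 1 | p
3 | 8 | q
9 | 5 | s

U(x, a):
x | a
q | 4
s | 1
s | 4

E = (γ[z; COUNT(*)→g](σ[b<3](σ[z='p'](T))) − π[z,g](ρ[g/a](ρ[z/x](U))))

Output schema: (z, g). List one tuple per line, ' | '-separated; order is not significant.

Stepwise |·|:
  T → 4
  σ[z='p'](T) → 1
  σ[b<3](σ[z='p'](T)) → 1
  γ[z; COUNT(*)→g](σ[b<3](σ[z='p'](T))) → 1
  U → 3
  ρ[z/x](U) → 3
  ρ[g/a](ρ[z/x](U)) → 3
  π[z,g](ρ[g/a](ρ[z/x](U))) → 3
  (γ[z; COUNT(*)→g](σ[b<3](σ[z='p'](T))) − π[z,g](ρ[g/a](ρ[z/x](U)))) → 1

== RESULT ==
z | g
p | 1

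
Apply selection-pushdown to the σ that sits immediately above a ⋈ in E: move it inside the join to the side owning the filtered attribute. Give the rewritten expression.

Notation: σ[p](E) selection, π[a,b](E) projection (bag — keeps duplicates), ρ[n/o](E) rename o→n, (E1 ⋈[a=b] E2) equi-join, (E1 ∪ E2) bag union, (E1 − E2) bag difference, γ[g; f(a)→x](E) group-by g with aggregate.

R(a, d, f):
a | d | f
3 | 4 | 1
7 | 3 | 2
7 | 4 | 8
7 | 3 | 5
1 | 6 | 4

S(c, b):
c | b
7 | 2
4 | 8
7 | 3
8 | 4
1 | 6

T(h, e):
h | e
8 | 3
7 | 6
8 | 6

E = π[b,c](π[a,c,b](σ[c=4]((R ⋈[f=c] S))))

σ filters on c, owned by the right side.
E' = π[b,c](π[a,c,b]((R ⋈[f=c] σ[c=4](S))))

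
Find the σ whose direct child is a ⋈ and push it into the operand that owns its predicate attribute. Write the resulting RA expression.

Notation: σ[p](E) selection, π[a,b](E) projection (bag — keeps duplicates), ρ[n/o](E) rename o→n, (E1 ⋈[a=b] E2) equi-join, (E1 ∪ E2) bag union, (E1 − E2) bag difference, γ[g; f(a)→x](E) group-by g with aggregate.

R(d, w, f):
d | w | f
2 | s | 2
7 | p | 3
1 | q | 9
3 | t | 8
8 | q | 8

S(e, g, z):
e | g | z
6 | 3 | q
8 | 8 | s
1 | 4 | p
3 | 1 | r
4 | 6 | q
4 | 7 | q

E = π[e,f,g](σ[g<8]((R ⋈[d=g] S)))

σ filters on g, owned by the right side.
E' = π[e,f,g]((R ⋈[d=g] σ[g<8](S)))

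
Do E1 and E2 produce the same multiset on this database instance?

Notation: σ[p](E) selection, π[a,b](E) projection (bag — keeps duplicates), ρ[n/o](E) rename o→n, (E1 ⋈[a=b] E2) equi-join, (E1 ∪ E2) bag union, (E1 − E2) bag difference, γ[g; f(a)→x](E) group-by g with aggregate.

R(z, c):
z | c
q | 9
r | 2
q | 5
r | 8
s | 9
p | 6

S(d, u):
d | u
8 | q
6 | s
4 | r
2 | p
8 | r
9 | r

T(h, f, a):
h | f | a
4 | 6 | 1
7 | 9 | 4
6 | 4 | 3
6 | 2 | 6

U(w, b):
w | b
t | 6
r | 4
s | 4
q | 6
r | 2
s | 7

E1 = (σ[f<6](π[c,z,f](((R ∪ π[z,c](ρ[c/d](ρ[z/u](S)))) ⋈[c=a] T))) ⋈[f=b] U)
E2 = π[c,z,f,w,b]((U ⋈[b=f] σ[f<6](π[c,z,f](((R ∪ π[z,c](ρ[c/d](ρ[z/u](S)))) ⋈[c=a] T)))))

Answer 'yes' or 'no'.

E1 per-node cardinality:
  R → 6
  S → 6
  ρ[z/u](S) → 6
  ρ[c/d](ρ[z/u](S)) → 6
  π[z,c](ρ[c/d](ρ[z/u](S))) → 6
  (R ∪ π[z,c](ρ[c/d](ρ[z/u](S)))) → 12
  T → 4
  ((R ∪ π[z,c](ρ[c/d](ρ[z/u](S)))) ⋈[c=a] T) → 3
  π[c,z,f](((R ∪ π[z,c](ρ[c/d](ρ[z/u](S)))) ⋈[c=a] T)) → 3
  σ[f<6](π[c,z,f](((R ∪ π[z,c](ρ[c/d](ρ[z/u](S)))) ⋈[c=a] T))) → 2
  U → 6
  (σ[f<6](π[c,z,f](((R ∪ π[z,c](ρ[c/d](ρ[z/u](S)))) ⋈[c=a] T))) ⋈[f=b] U) → 2
E2 per-node cardinality:
  U → 6
  R → 6
  S → 6
  ρ[z/u](S) → 6
  ρ[c/d](ρ[z/u](S)) → 6
  π[z,c](ρ[c/d](ρ[z/u](S))) → 6
  (R ∪ π[z,c](ρ[c/d](ρ[z/u](S)))) → 12
  T → 4
  ((R ∪ π[z,c](ρ[c/d](ρ[z/u](S)))) ⋈[c=a] T) → 3
  π[c,z,f](((R ∪ π[z,c](ρ[c/d](ρ[z/u](S)))) ⋈[c=a] T)) → 3
  σ[f<6](π[c,z,f](((R ∪ π[z,c](ρ[c/d](ρ[z/u](S)))) ⋈[c=a] T))) → 2
  (U ⋈[b=f] σ[f<6](π[c,z,f](((R ∪ π[z,c](ρ[c/d](ρ[z/u](S)))) ⋈[c=a] T)))) → 2
  π[c,z,f,w,b]((U ⋈[b=f] σ[f<6](π[c,z,f](((R ∪ π[z,c](ρ[c/d](ρ[z/u](S)))) ⋈[c=a] T))))) → 2

E1 and E2 produce the same multiset:
c | z | f | w | b
6 | p | 2 | r | 2
6 | s | 2 | r | 2

yes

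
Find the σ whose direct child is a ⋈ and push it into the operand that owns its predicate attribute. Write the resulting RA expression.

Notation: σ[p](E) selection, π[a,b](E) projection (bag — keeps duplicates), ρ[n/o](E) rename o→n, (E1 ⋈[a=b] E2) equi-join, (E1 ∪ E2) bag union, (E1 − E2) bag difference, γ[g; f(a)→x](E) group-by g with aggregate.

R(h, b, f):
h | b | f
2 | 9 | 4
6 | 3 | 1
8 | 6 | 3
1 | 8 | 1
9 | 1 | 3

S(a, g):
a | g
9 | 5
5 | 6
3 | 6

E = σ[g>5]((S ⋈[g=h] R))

σ filters on g, owned by the left side.
E' = (σ[g>5](S) ⋈[g=h] R)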